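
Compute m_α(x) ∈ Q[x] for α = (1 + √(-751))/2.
m_α(x) = x^2 - x + 188

From 2α - 1 = √(-751), squaring gives (2α - 1)^2 = -751, i.e. 4α^2 - 4α + 1 = -751, so α^2 - α + (1 + 751)/4 = 0. Since -751 ≡ 1 (mod 4), (1 + 751)/4 = 188 ∈ Z. The polynomial x^2 - x + 188 has discriminant 1 - 4·(188) = -751, which is not a perfect square in Q (d = -751 is squarefree and ≠ 1), so x^2 - x + 188 is irreducible over Q. It is the minimal polynomial of α.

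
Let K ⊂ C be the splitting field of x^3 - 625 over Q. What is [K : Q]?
[K : Q] = 6

The roots of x^3 - 625 are ∛625, ω∛625, ω^2∛625 where ω = e^(2πi/3) is a primitive cube root of unity, so K = Q(∛625, ω). Now [Q(∛625):Q] = 3 (since 625 is not a perfect cube, x^3 - 625 is irreducible) and [Q(ω):Q] = 2. Both 2 and 3 divide [K:Q], and [K:Q] ≤ 3·2 = 6, so [K:Q] = 6. (Equivalently: Q(∛625) ⊂ R but ω ∉ R, so [K : Q(∛625)] = 2.)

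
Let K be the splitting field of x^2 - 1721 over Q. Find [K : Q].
[K : Q] = 2

f(x) = x^2 - 1721 factors as (x - √1721)(x + √1721). The splitting field is K = Q(√1721). Since 1721 is squarefree and > 1, it is not a perfect square, so x^2 - 1721 is irreducible over Q and [Q(√1721) : Q] = 2. Hence [K : Q] = 2.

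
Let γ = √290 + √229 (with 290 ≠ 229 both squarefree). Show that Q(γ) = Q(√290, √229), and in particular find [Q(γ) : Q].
[Q(γ) : Q] = 4 (equivalently, Q(γ) = Q(√290, √229))

Obviously Q(γ) ⊆ Q(√290, √229), and [Q(√290, √229):Q] = 4 (since 290, 229 are distinct squarefree integers > 1 with 66410 not a perfect square). To show equality we compute the minimal polynomial of γ. From γ = √290 + √229: γ^2 = 290 + 2√(66410) + 229 = 519 + 2√(66410), so γ^2 - 519 = 2√(66410); squaring, (γ^2 - 519)^2 = 4·66410, i.e. γ^4 - 1038γ^2 + 269361 - 265640 = 0, i.e. γ^4 - 1038γ^2 + 3721 = 0. So γ is a root of x^4 - 1038x^2 + 3721. This polynomial is irreducible over Q: it has no rational root (each ±√290 ± √229 is irrational), and any factorization into two quadratics over Q would force √(66410) ∈ Q (pairing opposite roots) or √290, √229 ∈ Q (other pairings), all impossible. Hence [Q(γ):Q] = 4 = [Q(√290, √229):Q], so Q(γ) = Q(√290, √229).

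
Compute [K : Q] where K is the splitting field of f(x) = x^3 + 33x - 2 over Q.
[K : Q] = 6

By the rational root test, any rational root of the monic integer polynomial f(x) = x^3 + 33x - 2 must be an integer dividing the constant term -2, i.e. one of ±{1, 2}. Evaluating: f(1) = 32, f(-1) = -36, f(2) = 72, f(-2) = -76; none is 0, so f has no rational root and is therefore irreducible over Q (a cubic with no linear factor over a field is irreducible). For an irreducible cubic, the Galois group is A_3 or S_3 according as the discriminant disc(f) = -4a^3 - 27b^2 = -4·(33)^3 - 27·(-2)^2 = -143856 is or is not a square in Q. Here disc(f) = -143856 is not a perfect square in Q, so the Galois group of f over Q is not contained in A_3 and must be all of S_3. The splitting field has degree |S_3| = 6 over Q, so [K : Q] = 6.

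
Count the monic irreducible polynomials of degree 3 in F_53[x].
There are 49608 monic irreducible polynomials of degree 3 over F_53

Each element of F_{53^3} that lies in no proper subfield is a root of exactly one monic irreducible of degree 3 over F_53, and each such polynomial has 3 distinct roots in F_{53^3}. By Möbius inversion the count is N_53(3) = (1/3) Σ_{d|3} μ(3/d) · 53^d = (1/3)(μ(3)·53^1 + μ(1)·53^3) = 148824/3 = 49608.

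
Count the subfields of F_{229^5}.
F_{229^5} has 2 subfields

The subfields of F_{p^n} are exactly the fields F_{p^d} for d | n (each is the fixed field of the unique index-d subgroup of Gal(F_{p^n}/F_p) ≅ Z/nZ). The divisors of n = 5 are {1, 5}, giving 2 subfields: F_{229^1}, F_{229^5}.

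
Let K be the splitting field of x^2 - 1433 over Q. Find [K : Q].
[K : Q] = 2

f(x) = x^2 - 1433 factors as (x - √1433)(x + √1433). The splitting field is K = Q(√1433). Since 1433 is squarefree and > 1, it is not a perfect square, so x^2 - 1433 is irreducible over Q and [Q(√1433) : Q] = 2. Hence [K : Q] = 2.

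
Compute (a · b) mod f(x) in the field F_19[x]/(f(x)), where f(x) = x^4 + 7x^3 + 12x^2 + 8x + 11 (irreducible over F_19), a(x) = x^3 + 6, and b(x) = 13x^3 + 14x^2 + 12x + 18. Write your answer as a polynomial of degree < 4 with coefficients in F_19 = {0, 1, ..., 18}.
a · b ≡ 13x^3 + 16x^2 + x (mod f(x))

Multiply in F_19[x]: a(x)·b(x) = (x^3 + 6)·(13x^3 + 14x^2 + 12x + 18) = 13x^6 + 14x^5 + 12x^4 + x^3 + 8x^2 + 15x + 13. This has degree ≥ 4, so divide by f(x) over F_19: 13x^6 + 14x^5 + 12x^4 + x^3 + 8x^2 + 15x + 13 = (13x^2 + 18x + 15)·(x^4 + 7x^3 + 12x^2 + 8x + 11) + (13x^3 + 16x^2 + x). Hence a·b ≡ 13x^3 + 16x^2 + x (mod f). (F_19[x]/(f) is a field with 19^4 = 130321 elements since f is irreducible of degree 4.)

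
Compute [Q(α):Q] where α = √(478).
[Q(α):Q] = 2

[Q(α):Q] equals the degree of the minimal polynomial of α. Here α^2 = 478 and x^2 - 478 is irreducible (d = 478 is squarefree, ≠ 1, hence not a square), so deg(m_α) = 2. Thus [Q(α):Q] = 2.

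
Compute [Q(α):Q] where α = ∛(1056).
[Q(α):Q] = 3

The minimal polynomial of α is x^3 - 1056, irreducible over Q since 1056 is not a perfect cube (so x^3 - 1056 has no rational root). Hence [Q(α):Q] = deg(m_α) = 3.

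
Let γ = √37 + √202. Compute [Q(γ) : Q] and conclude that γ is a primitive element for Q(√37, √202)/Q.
[Q(γ) : Q] = 4 (equivalently, Q(γ) = Q(√37, √202))

Obviously Q(γ) ⊆ Q(√37, √202), and [Q(√37, √202):Q] = 4 (since 37, 202 are distinct squarefree integers > 1 with 7474 not a perfect square). To show equality we compute the minimal polynomial of γ. From γ = √37 + √202: γ^2 = 37 + 2√(7474) + 202 = 239 + 2√(7474), so γ^2 - 239 = 2√(7474); squaring, (γ^2 - 239)^2 = 4·7474, i.e. γ^4 - 478γ^2 + 57121 - 29896 = 0, i.e. γ^4 - 478γ^2 + 27225 = 0. So γ is a root of x^4 - 478x^2 + 27225. This polynomial is irreducible over Q: it has no rational root (each ±√37 ± √202 is irrational), and any factorization into two quadratics over Q would force √(7474) ∈ Q (pairing opposite roots) or √37, √202 ∈ Q (other pairings), all impossible. Hence [Q(γ):Q] = 4 = [Q(√37, √202):Q], so Q(γ) = Q(√37, √202).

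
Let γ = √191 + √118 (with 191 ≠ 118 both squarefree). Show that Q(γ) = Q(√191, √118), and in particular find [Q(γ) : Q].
[Q(γ) : Q] = 4 (equivalently, Q(γ) = Q(√191, √118))

Obviously Q(γ) ⊆ Q(√191, √118), and [Q(√191, √118):Q] = 4 (since 191, 118 are distinct squarefree integers > 1 with 22538 not a perfect square). To show equality we compute the minimal polynomial of γ. From γ = √191 + √118: γ^2 = 191 + 2√(22538) + 118 = 309 + 2√(22538), so γ^2 - 309 = 2√(22538); squaring, (γ^2 - 309)^2 = 4·22538, i.e. γ^4 - 618γ^2 + 95481 - 90152 = 0, i.e. γ^4 - 618γ^2 + 5329 = 0. So γ is a root of x^4 - 618x^2 + 5329. This polynomial is irreducible over Q: it has no rational root (each ±√191 ± √118 is irrational), and any factorization into two quadratics over Q would force √(22538) ∈ Q (pairing opposite roots) or √191, √118 ∈ Q (other pairings), all impossible. Hence [Q(γ):Q] = 4 = [Q(√191, √118):Q], so Q(γ) = Q(√191, √118).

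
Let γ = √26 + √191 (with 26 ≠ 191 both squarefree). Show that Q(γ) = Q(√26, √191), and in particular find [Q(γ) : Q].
[Q(γ) : Q] = 4 (equivalently, Q(γ) = Q(√26, √191))

Obviously Q(γ) ⊆ Q(√26, √191), and [Q(√26, √191):Q] = 4 (since 26, 191 are distinct squarefree integers > 1 with 4966 not a perfect square). To show equality we compute the minimal polynomial of γ. From γ = √26 + √191: γ^2 = 26 + 2√(4966) + 191 = 217 + 2√(4966), so γ^2 - 217 = 2√(4966); squaring, (γ^2 - 217)^2 = 4·4966, i.e. γ^4 - 434γ^2 + 47089 - 19864 = 0, i.e. γ^4 - 434γ^2 + 27225 = 0. So γ is a root of x^4 - 434x^2 + 27225. This polynomial is irreducible over Q: it has no rational root (each ±√26 ± √191 is irrational), and any factorization into two quadratics over Q would force √(4966) ∈ Q (pairing opposite roots) or √26, √191 ∈ Q (other pairings), all impossible. Hence [Q(γ):Q] = 4 = [Q(√26, √191):Q], so Q(γ) = Q(√26, √191).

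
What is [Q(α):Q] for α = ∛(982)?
[Q(α):Q] = 3

The minimal polynomial of α is x^3 - 982, irreducible over Q since 982 is not a perfect cube (so x^3 - 982 has no rational root). Hence [Q(α):Q] = deg(m_α) = 3.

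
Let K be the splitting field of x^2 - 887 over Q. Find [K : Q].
[K : Q] = 2

f(x) = x^2 - 887 factors as (x - √887)(x + √887). The splitting field is K = Q(√887). Since 887 is squarefree and > 1, it is not a perfect square, so x^2 - 887 is irreducible over Q and [Q(√887) : Q] = 2. Hence [K : Q] = 2.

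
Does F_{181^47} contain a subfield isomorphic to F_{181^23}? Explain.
No: F_{181^23} is not a subfield of F_{181^47}

F_{p^m} embeds in F_{p^n} iff m | n. Here 23 ∤ 47 (since 47 = 2·23 + 1 with remainder 1 ≠ 0), so F_{181^23} is not a subfield of F_{181^47}. Equivalently: if it were, the tower law would give 23 = [F_{181^23}:F_181] dividing [F_{181^47}:F_181] = 47, contradiction.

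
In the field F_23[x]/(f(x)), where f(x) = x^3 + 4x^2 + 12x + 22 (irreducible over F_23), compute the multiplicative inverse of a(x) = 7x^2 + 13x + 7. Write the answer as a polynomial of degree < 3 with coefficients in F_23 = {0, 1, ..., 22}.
a(x)^(-1) ≡ 5x^2 + 9x + 15 (mod f(x))

Since f is irreducible over F_23, F_23[x]/(f) is a field and a(x) ≠ 0 has an inverse. Apply the extended Euclidean algorithm to f(x) and a(x) in F_23[x]: f(x) = (10x + 5)·a(x) + (15x + 10);  a(x) = (2x + 21)·(15x + 10) + (4). The last nonzero remainder is the constant 4 = gcd(f, a) in F_23. Back-substituting through the division chain expresses 4 = s(x)·a(x) + t(x)·f(x) with s(x) ≡ 20x^2 + 13x + 14 (mod f), so (20x^2 + 13x + 14)·a(x) ≡ 4 (mod f). Multiplying by 4^(-1) ≡ 6 in F_23 gives a(x)^(-1) ≡ 6·(20x^2 + 13x + 14) ≡ 5x^2 + 9x + 15 (mod f). Check: (7x^2 + 13x + 7)·(5x^2 + 9x + 15) = 12x^4 + 13x^3 + 4x^2 + 5x + 13 ≡ 1 (mod x^3 + 4x^2 + 12x + 22).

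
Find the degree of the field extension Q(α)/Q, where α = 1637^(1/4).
[Q(α):Q] = 4

α is a root of x^4 - 1637. By Eisenstein's criterion at the prime p = 1637 (which divides the constant term 1637 but p^2 = 2679769 does not, since 1637 is squarefree), x^4 - 1637 is irreducible over Q. Hence [Q(α):Q] = 4.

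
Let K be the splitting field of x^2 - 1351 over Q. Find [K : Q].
[K : Q] = 2

f(x) = x^2 - 1351 factors as (x - √1351)(x + √1351). The splitting field is K = Q(√1351). Since 1351 is squarefree and > 1, it is not a perfect square, so x^2 - 1351 is irreducible over Q and [Q(√1351) : Q] = 2. Hence [K : Q] = 2.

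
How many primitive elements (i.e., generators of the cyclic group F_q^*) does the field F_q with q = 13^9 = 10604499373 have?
There are φ(10604499372) = 3476882880 primitive elements

F_q^* is cyclic of order q - 1 = 10604499372. A cyclic group of order m has exactly φ(m) generators. Here m = 10604499372 = 2^2 · 3^3 · 61 · 1609669, so the number of primitive elements is φ(10604499372) = 3476882880.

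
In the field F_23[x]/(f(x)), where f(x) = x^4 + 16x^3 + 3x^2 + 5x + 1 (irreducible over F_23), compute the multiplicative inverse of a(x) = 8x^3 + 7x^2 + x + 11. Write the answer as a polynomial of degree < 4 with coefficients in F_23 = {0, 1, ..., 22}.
a(x)^(-1) ≡ 4x^3 + 12x^2 + 4x (mod f(x))

Since f is irreducible over F_23, F_23[x]/(f) is a field and a(x) ≠ 0 has an inverse. Apply the extended Euclidean algorithm to f(x) and a(x) in F_23[x]: f(x) = (3x + 8)·a(x) + (13x^2 + 10x + 5);  a(x) = (13x + 10)·(13x^2 + 10x + 5) + (20x + 7);  (13x^2 + 10x + 5) = (11x + 7)·(20x + 7) + (2). The last nonzero remainder is the constant 2 = gcd(f, a) in F_23. Back-substituting through the division chain expresses 2 = s(x)·a(x) + t(x)·f(x) with s(x) ≡ 8x^3 + x^2 + 8x (mod f), so (8x^3 + x^2 + 8x)·a(x) ≡ 2 (mod f). Multiplying by 2^(-1) ≡ 12 in F_23 gives a(x)^(-1) ≡ 12·(8x^3 + x^2 + 8x) ≡ 4x^3 + 12x^2 + 4x (mod f). Check: (8x^3 + 7x^2 + x + 11)·(4x^3 + 12x^2 + 4x) = 9x^6 + 9x^5 + 5x^4 + 15x^3 + 21x^2 + 21x ≡ 1 (mod x^4 + 16x^3 + 3x^2 + 5x + 1).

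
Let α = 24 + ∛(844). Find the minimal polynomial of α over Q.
m_α(x) = x^3 - 72x^2 + 1728x - 14668

Set β = α - 24 = ∛(844), so β^3 = 844. Then (α - 24)^3 - 844 = 0, i.e. α is a root of g(x) = (x - 24)^3 - 844 = x^3 - 72x^2 + 1728x - 14668. Since g(x) = h(x - 24) where h(x) = x^3 - 844, and h is irreducible over Q (because 844 is not a perfect cube, so h has no rational root, and a monic cubic with no rational root is irreducible), g is also irreducible (irreducibility is preserved under the substitution x → x - 24). Hence m_α(x) = x^3 - 72x^2 + 1728x - 14668.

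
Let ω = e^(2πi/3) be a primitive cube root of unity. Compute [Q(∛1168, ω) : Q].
[Q(∛1168, ω) : Q] = 6

[Q(∛1168):Q] = 3 (min poly x^3 - 1168, irreducible since 1168 is not a perfect cube). [Q(ω):Q] = 2 (min poly x^2 + x + 1). Since Q(∛1168) ⊂ R and ω ∉ R, we have ω ∉ Q(∛1168), so x^2 + x + 1 remains irreducible over Q(∛1168) and [Q(∛1168, ω) : Q(∛1168)] = 2. By the tower law, [Q(∛1168, ω) : Q] = 3 · 2 = 6. (In fact Q(∛1168, ω) is the splitting field of x^3 - 1168 over Q.)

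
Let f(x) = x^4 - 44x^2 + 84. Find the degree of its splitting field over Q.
[K : Q] = 4

Solving the quadratic in x^2: x^2 = (44 ± √(44^2 - 4·84))/2 = (44 ± √1600)/2 = (44 ± 40)/2, giving x^2 = 42 or x^2 = 2. So f(x) = (x^2 - 42)(x^2 - 2) and the roots of f are ±√42, ±√2. Hence the splitting field is K = Q(√42, √2). Since 42 and 2 are distinct squarefree integers > 1, their product 84 is not a perfect square, so √2 ∉ Q(√42). By the tower law [K:Q] = [Q(√42,√2):Q(√42)] · [Q(√42):Q] = 2 · 2 = 4.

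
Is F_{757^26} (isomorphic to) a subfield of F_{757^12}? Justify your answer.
No: F_{757^26} is not a subfield of F_{757^12}

F_{p^m} embeds in F_{p^n} iff m | n. Here 26 ∤ 12 (since 12 = 0·26 + 12 with remainder 12 ≠ 0), so F_{757^26} is not a subfield of F_{757^12}. Equivalently: if it were, the tower law would give 26 = [F_{757^26}:F_757] dividing [F_{757^12}:F_757] = 12, contradiction.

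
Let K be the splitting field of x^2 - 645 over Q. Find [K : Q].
[K : Q] = 2

f(x) = x^2 - 645 factors as (x - √645)(x + √645). The splitting field is K = Q(√645). Since 645 is squarefree and > 1, it is not a perfect square, so x^2 - 645 is irreducible over Q and [Q(√645) : Q] = 2. Hence [K : Q] = 2.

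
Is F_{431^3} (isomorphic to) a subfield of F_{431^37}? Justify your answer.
No: F_{431^3} is not a subfield of F_{431^37}

F_{p^m} embeds in F_{p^n} iff m | n. Here 3 ∤ 37 (since 37 = 12·3 + 1 with remainder 1 ≠ 0), so F_{431^3} is not a subfield of F_{431^37}. Equivalently: if it were, the tower law would give 3 = [F_{431^3}:F_431] dividing [F_{431^37}:F_431] = 37, contradiction.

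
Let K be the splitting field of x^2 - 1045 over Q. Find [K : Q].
[K : Q] = 2

f(x) = x^2 - 1045 factors as (x - √1045)(x + √1045). The splitting field is K = Q(√1045). Since 1045 is squarefree and > 1, it is not a perfect square, so x^2 - 1045 is irreducible over Q and [Q(√1045) : Q] = 2. Hence [K : Q] = 2.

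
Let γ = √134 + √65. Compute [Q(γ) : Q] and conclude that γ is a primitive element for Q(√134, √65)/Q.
[Q(γ) : Q] = 4 (equivalently, Q(γ) = Q(√134, √65))

Obviously Q(γ) ⊆ Q(√134, √65), and [Q(√134, √65):Q] = 4 (since 134, 65 are distinct squarefree integers > 1 with 8710 not a perfect square). To show equality we compute the minimal polynomial of γ. From γ = √134 + √65: γ^2 = 134 + 2√(8710) + 65 = 199 + 2√(8710), so γ^2 - 199 = 2√(8710); squaring, (γ^2 - 199)^2 = 4·8710, i.e. γ^4 - 398γ^2 + 39601 - 34840 = 0, i.e. γ^4 - 398γ^2 + 4761 = 0. So γ is a root of x^4 - 398x^2 + 4761. This polynomial is irreducible over Q: it has no rational root (each ±√134 ± √65 is irrational), and any factorization into two quadratics over Q would force √(8710) ∈ Q (pairing opposite roots) or √134, √65 ∈ Q (other pairings), all impossible. Hence [Q(γ):Q] = 4 = [Q(√134, √65):Q], so Q(γ) = Q(√134, √65).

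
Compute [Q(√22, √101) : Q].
[Q(√22, √101) : Q] = 4

[Q(√22):Q] = 2 (min poly x^2 - 22, irreducible since 22 is squarefree > 1). For the top step, suppose √101 ∈ Q(√22), say √101 = c + d√22 with c, d ∈ Q. Squaring: 101 = c^2 + 22d^2 + 2cd√22. Since √22 ∉ Q this forces 2cd = 0. If d = 0 then √101 = c ∈ Q, contradicting 101 squarefree > 1. If c = 0 then 101 = 22d^2, so 22·101 = (22d)^2 is a perfect square in Q — but 22·101 = 2222 is not a perfect square (since 22 and 101 are distinct squarefree integers). Contradiction. Hence √101 ∉ Q(√22), so x^2 - 101 stays irreducible over Q(√22) and [Q(√22, √101) : Q(√22)] = 2. By the tower law, [Q(√22, √101) : Q] = 2 · 2 = 4.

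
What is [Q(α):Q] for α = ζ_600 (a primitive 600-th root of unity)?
[Q(α):Q] = 160

The minimal polynomial of ζ_600 over Q is the 600-th cyclotomic polynomial Φ_600(x), which is irreducible over Q and has degree φ(600) = 160. Hence [Q(α):Q] = φ(600) = 160.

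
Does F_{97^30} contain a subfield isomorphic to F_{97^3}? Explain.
Yes: F_{97^3} is a subfield of F_{97^30}

F_{p^m} embeds in F_{p^n} iff m | n (since F_{p^n} is the splitting field of x^(p^n) - x, and F_{p^m} ⊂ F_{p^n} forces p^n to be a power of p^m, i.e. m | n; conversely if m | n then every root of x^(p^m) - x is a root of x^(p^n) - x). Here 3 | 30 (since 30 = 10·3), so F_{97^3} is a subfield of F_{97^30}, and [F_{97^30} : F_{97^3}] = 30/3 = 10.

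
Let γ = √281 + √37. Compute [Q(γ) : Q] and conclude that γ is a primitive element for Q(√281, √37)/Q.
[Q(γ) : Q] = 4 (equivalently, Q(γ) = Q(√281, √37))

Obviously Q(γ) ⊆ Q(√281, √37), and [Q(√281, √37):Q] = 4 (since 281, 37 are distinct squarefree integers > 1 with 10397 not a perfect square). To show equality we compute the minimal polynomial of γ. From γ = √281 + √37: γ^2 = 281 + 2√(10397) + 37 = 318 + 2√(10397), so γ^2 - 318 = 2√(10397); squaring, (γ^2 - 318)^2 = 4·10397, i.e. γ^4 - 636γ^2 + 101124 - 41588 = 0, i.e. γ^4 - 636γ^2 + 59536 = 0. So γ is a root of x^4 - 636x^2 + 59536. This polynomial is irreducible over Q: it has no rational root (each ±√281 ± √37 is irrational), and any factorization into two quadratics over Q would force √(10397) ∈ Q (pairing opposite roots) or √281, √37 ∈ Q (other pairings), all impossible. Hence [Q(γ):Q] = 4 = [Q(√281, √37):Q], so Q(γ) = Q(√281, √37).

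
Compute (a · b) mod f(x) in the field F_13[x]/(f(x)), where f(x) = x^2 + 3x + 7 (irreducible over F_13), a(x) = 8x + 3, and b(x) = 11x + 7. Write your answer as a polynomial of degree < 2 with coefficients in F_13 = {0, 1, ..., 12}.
a · b ≡ 7x + 3 (mod f(x))

Multiply in F_13[x]: a(x)·b(x) = (8x + 3)·(11x + 7) = 10x^2 + 11x + 8. This has degree ≥ 2, so divide by f(x) over F_13: 10x^2 + 11x + 8 = (10)·(x^2 + 3x + 7) + (7x + 3). Hence a·b ≡ 7x + 3 (mod f). (F_13[x]/(f) is a field with 13^2 = 169 elements since f is irreducible of degree 2.)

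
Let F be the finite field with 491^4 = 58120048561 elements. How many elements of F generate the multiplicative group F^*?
There are φ(58120048560) = 12857671680 primitive elements

F_q^* is cyclic of order q - 1 = 58120048560. A cyclic group of order m has exactly φ(m) generators. Here m = 58120048560 = 2^4 · 3 · 5 · 7^2 · 41 · 149 · 809, so the number of primitive elements is φ(58120048560) = 12857671680.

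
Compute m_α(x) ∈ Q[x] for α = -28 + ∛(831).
m_α(x) = x^3 + 84x^2 + 2352x + 21121

Set β = α + 28 = ∛(831), so β^3 = 831. Then (α + 28)^3 - 831 = 0, i.e. α is a root of g(x) = (x + 28)^3 - 831 = x^3 + 84x^2 + 2352x + 21121. Since g(x) = h(x + 28) where h(x) = x^3 - 831, and h is irreducible over Q (because 831 is not a perfect cube, so h has no rational root, and a monic cubic with no rational root is irreducible), g is also irreducible (irreducibility is preserved under the substitution x → x + 28). Hence m_α(x) = x^3 + 84x^2 + 2352x + 21121.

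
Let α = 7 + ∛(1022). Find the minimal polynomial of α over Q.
m_α(x) = x^3 - 21x^2 + 147x - 1365

Set β = α - 7 = ∛(1022), so β^3 = 1022. Then (α - 7)^3 - 1022 = 0, i.e. α is a root of g(x) = (x - 7)^3 - 1022 = x^3 - 21x^2 + 147x - 1365. Since g(x) = h(x - 7) where h(x) = x^3 - 1022, and h is irreducible over Q (because 1022 is not a perfect cube, so h has no rational root, and a monic cubic with no rational root is irreducible), g is also irreducible (irreducibility is preserved under the substitution x → x - 7). Hence m_α(x) = x^3 - 21x^2 + 147x - 1365.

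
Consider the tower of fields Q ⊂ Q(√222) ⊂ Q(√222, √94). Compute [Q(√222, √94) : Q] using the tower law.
[Q(√222, √94) : Q] = 4

[Q(√222):Q] = 2 (min poly x^2 - 222, irreducible since 222 is squarefree > 1). For the top step, suppose √94 ∈ Q(√222), say √94 = c + d√222 with c, d ∈ Q. Squaring: 94 = c^2 + 222d^2 + 2cd√222. Since √222 ∉ Q this forces 2cd = 0. If d = 0 then √94 = c ∈ Q, contradicting 94 squarefree > 1. If c = 0 then 94 = 222d^2, so 222·94 = (222d)^2 is a perfect square in Q — but 222·94 = 20868 is not a perfect square (since 222 and 94 are distinct squarefree integers). Contradiction. Hence √94 ∉ Q(√222), so x^2 - 94 stays irreducible over Q(√222) and [Q(√222, √94) : Q(√222)] = 2. By the tower law, [Q(√222, √94) : Q] = 2 · 2 = 4.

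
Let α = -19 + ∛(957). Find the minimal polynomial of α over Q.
m_α(x) = x^3 + 57x^2 + 1083x + 5902

Set β = α + 19 = ∛(957), so β^3 = 957. Then (α + 19)^3 - 957 = 0, i.e. α is a root of g(x) = (x + 19)^3 - 957 = x^3 + 57x^2 + 1083x + 5902. Since g(x) = h(x + 19) where h(x) = x^3 - 957, and h is irreducible over Q (because 957 is not a perfect cube, so h has no rational root, and a monic cubic with no rational root is irreducible), g is also irreducible (irreducibility is preserved under the substitution x → x + 19). Hence m_α(x) = x^3 + 57x^2 + 1083x + 5902.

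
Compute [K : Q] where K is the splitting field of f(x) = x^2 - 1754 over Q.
[K : Q] = 2

f(x) = x^2 - 1754 factors as (x - √1754)(x + √1754). The splitting field is K = Q(√1754). Since 1754 is squarefree and > 1, it is not a perfect square, so x^2 - 1754 is irreducible over Q and [Q(√1754) : Q] = 2. Hence [K : Q] = 2.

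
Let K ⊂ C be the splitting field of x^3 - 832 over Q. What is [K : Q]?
[K : Q] = 6

The roots of x^3 - 832 are ∛832, ω∛832, ω^2∛832 where ω = e^(2πi/3) is a primitive cube root of unity, so K = Q(∛832, ω). Now [Q(∛832):Q] = 3 (since 832 is not a perfect cube, x^3 - 832 is irreducible) and [Q(ω):Q] = 2. Both 2 and 3 divide [K:Q], and [K:Q] ≤ 3·2 = 6, so [K:Q] = 6. (Equivalently: Q(∛832) ⊂ R but ω ∉ R, so [K : Q(∛832)] = 2.)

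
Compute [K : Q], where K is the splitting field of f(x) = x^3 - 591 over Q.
[K : Q] = 6

The roots of x^3 - 591 are ∛591, ω∛591, ω^2∛591 where ω = e^(2πi/3) is a primitive cube root of unity, so K = Q(∛591, ω). Now [Q(∛591):Q] = 3 (since 591 is not a perfect cube, x^3 - 591 is irreducible) and [Q(ω):Q] = 2. Both 2 and 3 divide [K:Q], and [K:Q] ≤ 3·2 = 6, so [K:Q] = 6. (Equivalently: Q(∛591) ⊂ R but ω ∉ R, so [K : Q(∛591)] = 2.)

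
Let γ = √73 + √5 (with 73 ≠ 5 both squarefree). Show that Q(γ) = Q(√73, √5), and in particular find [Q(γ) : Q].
[Q(γ) : Q] = 4 (equivalently, Q(γ) = Q(√73, √5))

Obviously Q(γ) ⊆ Q(√73, √5), and [Q(√73, √5):Q] = 4 (since 73, 5 are distinct squarefree integers > 1 with 365 not a perfect square). To show equality we compute the minimal polynomial of γ. From γ = √73 + √5: γ^2 = 73 + 2√(365) + 5 = 78 + 2√(365), so γ^2 - 78 = 2√(365); squaring, (γ^2 - 78)^2 = 4·365, i.e. γ^4 - 156γ^2 + 6084 - 1460 = 0, i.e. γ^4 - 156γ^2 + 4624 = 0. So γ is a root of x^4 - 156x^2 + 4624. This polynomial is irreducible over Q: it has no rational root (each ±√73 ± √5 is irrational), and any factorization into two quadratics over Q would force √(365) ∈ Q (pairing opposite roots) or √73, √5 ∈ Q (other pairings), all impossible. Hence [Q(γ):Q] = 4 = [Q(√73, √5):Q], so Q(γ) = Q(√73, √5).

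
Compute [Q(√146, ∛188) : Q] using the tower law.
[Q(√146, ∛188) : Q] = 6

Let L = Q(√146, ∛188). Since Q(√146) ⊂ L and [Q(√146):Q] = 2, the tower law gives 2 | [L:Q]. Likewise Q(∛188) ⊂ L with [Q(∛188):Q] = 3 (because 188 is not a perfect cube), so 3 | [L:Q]. As gcd(2,3) = 1, [L:Q] is divisible by 6. Conversely L is generated over Q by √146 and ∛188, so [L:Q] ≤ 2·3 = 6. Therefore [Q(√146, ∛188) : Q] = 6.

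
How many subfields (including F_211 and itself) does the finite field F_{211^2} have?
F_{211^2} has 2 subfields

The subfields of F_{p^n} are exactly the fields F_{p^d} for d | n (each is the fixed field of the unique index-d subgroup of Gal(F_{p^n}/F_p) ≅ Z/nZ). The divisors of n = 2 are {1, 2}, giving 2 subfields: F_{211^1}, F_{211^2}.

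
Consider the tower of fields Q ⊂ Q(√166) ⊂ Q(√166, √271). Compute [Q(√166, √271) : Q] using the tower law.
[Q(√166, √271) : Q] = 4

[Q(√166):Q] = 2 (min poly x^2 - 166, irreducible since 166 is squarefree > 1). For the top step, suppose √271 ∈ Q(√166), say √271 = c + d√166 with c, d ∈ Q. Squaring: 271 = c^2 + 166d^2 + 2cd√166. Since √166 ∉ Q this forces 2cd = 0. If d = 0 then √271 = c ∈ Q, contradicting 271 squarefree > 1. If c = 0 then 271 = 166d^2, so 166·271 = (166d)^2 is a perfect square in Q — but 166·271 = 44986 is not a perfect square (since 166 and 271 are distinct squarefree integers). Contradiction. Hence √271 ∉ Q(√166), so x^2 - 271 stays irreducible over Q(√166) and [Q(√166, √271) : Q(√166)] = 2. By the tower law, [Q(√166, √271) : Q] = 2 · 2 = 4.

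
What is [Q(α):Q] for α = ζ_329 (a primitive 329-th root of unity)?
[Q(α):Q] = 276

The minimal polynomial of ζ_329 over Q is the 329-th cyclotomic polynomial Φ_329(x), which is irreducible over Q and has degree φ(329) = 276. Hence [Q(α):Q] = φ(329) = 276.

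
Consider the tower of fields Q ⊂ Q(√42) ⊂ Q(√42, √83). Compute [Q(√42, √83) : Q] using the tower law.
[Q(√42, √83) : Q] = 4

[Q(√42):Q] = 2 (min poly x^2 - 42, irreducible since 42 is squarefree > 1). For the top step, suppose √83 ∈ Q(√42), say √83 = c + d√42 with c, d ∈ Q. Squaring: 83 = c^2 + 42d^2 + 2cd√42. Since √42 ∉ Q this forces 2cd = 0. If d = 0 then √83 = c ∈ Q, contradicting 83 squarefree > 1. If c = 0 then 83 = 42d^2, so 42·83 = (42d)^2 is a perfect square in Q — but 42·83 = 3486 is not a perfect square (since 42 and 83 are distinct squarefree integers). Contradiction. Hence √83 ∉ Q(√42), so x^2 - 83 stays irreducible over Q(√42) and [Q(√42, √83) : Q(√42)] = 2. By the tower law, [Q(√42, √83) : Q] = 2 · 2 = 4.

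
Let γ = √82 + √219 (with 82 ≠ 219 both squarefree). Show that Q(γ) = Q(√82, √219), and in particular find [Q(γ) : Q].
[Q(γ) : Q] = 4 (equivalently, Q(γ) = Q(√82, √219))

Obviously Q(γ) ⊆ Q(√82, √219), and [Q(√82, √219):Q] = 4 (since 82, 219 are distinct squarefree integers > 1 with 17958 not a perfect square). To show equality we compute the minimal polynomial of γ. From γ = √82 + √219: γ^2 = 82 + 2√(17958) + 219 = 301 + 2√(17958), so γ^2 - 301 = 2√(17958); squaring, (γ^2 - 301)^2 = 4·17958, i.e. γ^4 - 602γ^2 + 90601 - 71832 = 0, i.e. γ^4 - 602γ^2 + 18769 = 0. So γ is a root of x^4 - 602x^2 + 18769. This polynomial is irreducible over Q: it has no rational root (each ±√82 ± √219 is irrational), and any factorization into two quadratics over Q would force √(17958) ∈ Q (pairing opposite roots) or √82, √219 ∈ Q (other pairings), all impossible. Hence [Q(γ):Q] = 4 = [Q(√82, √219):Q], so Q(γ) = Q(√82, √219).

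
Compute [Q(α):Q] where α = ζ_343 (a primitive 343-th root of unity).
[Q(α):Q] = 294

The minimal polynomial of ζ_343 over Q is the 343-th cyclotomic polynomial Φ_343(x), which is irreducible over Q and has degree φ(343) = 294. Hence [Q(α):Q] = φ(343) = 294.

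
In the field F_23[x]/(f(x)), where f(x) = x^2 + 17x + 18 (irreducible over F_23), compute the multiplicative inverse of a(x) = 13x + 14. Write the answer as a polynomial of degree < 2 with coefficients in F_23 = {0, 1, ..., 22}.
a(x)^(-1) ≡ 17x (mod f(x))

Since f is irreducible over F_23, F_23[x]/(f) is a field and a(x) ≠ 0 has an inverse. Apply the extended Euclidean algorithm to f(x) and a(x) in F_23[x]: f(x) = (16x)·a(x) + (18). The last nonzero remainder is the constant 18 = gcd(f, a) in F_23. Back-substituting through the division chain expresses 18 = s(x)·a(x) + t(x)·f(x) with s(x) ≡ 7x (mod f), so (7x)·a(x) ≡ 18 (mod f). Multiplying by 18^(-1) ≡ 9 in F_23 gives a(x)^(-1) ≡ 9·(7x) ≡ 17x (mod f). Check: (13x + 14)·(17x) = 14x^2 + 8x ≡ 1 (mod x^2 + 17x + 18).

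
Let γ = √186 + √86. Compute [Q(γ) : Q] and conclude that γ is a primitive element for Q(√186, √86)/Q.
[Q(γ) : Q] = 4 (equivalently, Q(γ) = Q(√186, √86))

Obviously Q(γ) ⊆ Q(√186, √86), and [Q(√186, √86):Q] = 4 (since 186, 86 are distinct squarefree integers > 1 with 15996 not a perfect square). To show equality we compute the minimal polynomial of γ. From γ = √186 + √86: γ^2 = 186 + 2√(15996) + 86 = 272 + 2√(15996), so γ^2 - 272 = 2√(15996); squaring, (γ^2 - 272)^2 = 4·15996, i.e. γ^4 - 544γ^2 + 73984 - 63984 = 0, i.e. γ^4 - 544γ^2 + 10000 = 0. So γ is a root of x^4 - 544x^2 + 10000. This polynomial is irreducible over Q: it has no rational root (each ±√186 ± √86 is irrational), and any factorization into two quadratics over Q would force √(15996) ∈ Q (pairing opposite roots) or √186, √86 ∈ Q (other pairings), all impossible. Hence [Q(γ):Q] = 4 = [Q(√186, √86):Q], so Q(γ) = Q(√186, √86).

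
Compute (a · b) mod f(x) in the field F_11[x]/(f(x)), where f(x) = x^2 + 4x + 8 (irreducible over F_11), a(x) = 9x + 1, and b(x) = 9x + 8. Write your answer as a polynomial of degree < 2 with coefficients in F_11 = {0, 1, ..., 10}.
a · b ≡ 10x + 9 (mod f(x))

Multiply in F_11[x]: a(x)·b(x) = (9x + 1)·(9x + 8) = 4x^2 + 4x + 8. This has degree ≥ 2, so divide by f(x) over F_11: 4x^2 + 4x + 8 = (4)·(x^2 + 4x + 8) + (10x + 9). Hence a·b ≡ 10x + 9 (mod f). (F_11[x]/(f) is a field with 11^2 = 121 elements since f is irreducible of degree 2.)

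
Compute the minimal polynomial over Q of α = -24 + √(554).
m_α(x) = x^2 + 48x + 22

From α + 24 = √(554), squaring gives (α + 24)^2 = 554, i.e. α^2 + 48α + 576 = 554, so α^2 + 48α + 22 = 0. The discriminant of x^2 + 48x + 22 is (48)^2 - 4·(22) = 2304 - 88 = 2216, and 4·(554) is not a perfect square in Q since 554 is squarefree and ≠ 1. Hence x^2 + 48x + 22 is irreducible over Q and is the minimal polynomial of α.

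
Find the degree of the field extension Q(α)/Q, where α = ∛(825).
[Q(α):Q] = 3

The minimal polynomial of α is x^3 - 825, irreducible over Q since 825 is not a perfect cube (so x^3 - 825 has no rational root). Hence [Q(α):Q] = deg(m_α) = 3.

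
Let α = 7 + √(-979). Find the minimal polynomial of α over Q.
m_α(x) = x^2 - 14x + 1028

From α - 7 = √(-979), squaring gives (α - 7)^2 = -979, i.e. α^2 - 14α + 49 = -979, so α^2 - 14α + 1028 = 0. The discriminant of x^2 - 14x + 1028 is (-14)^2 - 4·(1028) = 196 - 4112 = -3916, and 4·(-979) is not a perfect square in Q since -979 is squarefree and ≠ 1. Hence x^2 - 14x + 1028 is irreducible over Q and is the minimal polynomial of α.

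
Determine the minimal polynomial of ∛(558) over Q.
m_α(x) = x^3 - 558

α satisfies α^3 = 558, so x^3 - 558 annihilates α. By the rational root test, a rational root p/q (in lowest terms) of x^3 - 558 would satisfy p^3 = 558 q^3, forcing q = 1 and p^3 = 558; but 558 is not a perfect cube, contradiction. A monic cubic over Q with no rational root is irreducible (any nontrivial factorization would include a linear factor). Hence x^3 - 558 is the minimal polynomial of α, and in particular [Q(α):Q] = 3.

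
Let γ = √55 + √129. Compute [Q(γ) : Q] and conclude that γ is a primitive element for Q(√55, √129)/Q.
[Q(γ) : Q] = 4 (equivalently, Q(γ) = Q(√55, √129))

Obviously Q(γ) ⊆ Q(√55, √129), and [Q(√55, √129):Q] = 4 (since 55, 129 are distinct squarefree integers > 1 with 7095 not a perfect square). To show equality we compute the minimal polynomial of γ. From γ = √55 + √129: γ^2 = 55 + 2√(7095) + 129 = 184 + 2√(7095), so γ^2 - 184 = 2√(7095); squaring, (γ^2 - 184)^2 = 4·7095, i.e. γ^4 - 368γ^2 + 33856 - 28380 = 0, i.e. γ^4 - 368γ^2 + 5476 = 0. So γ is a root of x^4 - 368x^2 + 5476. This polynomial is irreducible over Q: it has no rational root (each ±√55 ± √129 is irrational), and any factorization into two quadratics over Q would force √(7095) ∈ Q (pairing opposite roots) or √55, √129 ∈ Q (other pairings), all impossible. Hence [Q(γ):Q] = 4 = [Q(√55, √129):Q], so Q(γ) = Q(√55, √129).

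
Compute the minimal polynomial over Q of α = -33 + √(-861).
m_α(x) = x^2 + 66x + 1950

From α + 33 = √(-861), squaring gives (α + 33)^2 = -861, i.e. α^2 + 66α + 1089 = -861, so α^2 + 66α + 1950 = 0. The discriminant of x^2 + 66x + 1950 is (66)^2 - 4·(1950) = 4356 - 7800 = -3444, and 4·(-861) is not a perfect square in Q since -861 is squarefree and ≠ 1. Hence x^2 + 66x + 1950 is irreducible over Q and is the minimal polynomial of α.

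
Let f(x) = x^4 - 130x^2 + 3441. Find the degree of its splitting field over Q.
[K : Q] = 4

Solving the quadratic in x^2: x^2 = (130 ± √(130^2 - 4·3441))/2 = (130 ± √3136)/2 = (130 ± 56)/2, giving x^2 = 93 or x^2 = 37. So f(x) = (x^2 - 93)(x^2 - 37) and the roots of f are ±√93, ±√37. Hence the splitting field is K = Q(√93, √37). Since 93 and 37 are distinct squarefree integers > 1, their product 3441 is not a perfect square, so √37 ∉ Q(√93). By the tower law [K:Q] = [Q(√93,√37):Q(√93)] · [Q(√93):Q] = 2 · 2 = 4.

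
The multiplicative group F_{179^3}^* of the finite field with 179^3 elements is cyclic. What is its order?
|F_{179^3}^*| = 5735338

F_{179^3} has 179^3 = 5735339 elements; its multiplicative group consists of all nonzero elements, so |F_{179^3}^*| = 5735339 - 1 = 5735338. (It is cyclic since any finite subgroup of the multiplicative group of a field is cyclic.)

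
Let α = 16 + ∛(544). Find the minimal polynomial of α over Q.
m_α(x) = x^3 - 48x^2 + 768x - 4640

Set β = α - 16 = ∛(544), so β^3 = 544. Then (α - 16)^3 - 544 = 0, i.e. α is a root of g(x) = (x - 16)^3 - 544 = x^3 - 48x^2 + 768x - 4640. Since g(x) = h(x - 16) where h(x) = x^3 - 544, and h is irreducible over Q (because 544 is not a perfect cube, so h has no rational root, and a monic cubic with no rational root is irreducible), g is also irreducible (irreducibility is preserved under the substitution x → x - 16). Hence m_α(x) = x^3 - 48x^2 + 768x - 4640.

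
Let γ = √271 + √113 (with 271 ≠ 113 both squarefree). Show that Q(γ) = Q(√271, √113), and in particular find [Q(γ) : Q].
[Q(γ) : Q] = 4 (equivalently, Q(γ) = Q(√271, √113))

Obviously Q(γ) ⊆ Q(√271, √113), and [Q(√271, √113):Q] = 4 (since 271, 113 are distinct squarefree integers > 1 with 30623 not a perfect square). To show equality we compute the minimal polynomial of γ. From γ = √271 + √113: γ^2 = 271 + 2√(30623) + 113 = 384 + 2√(30623), so γ^2 - 384 = 2√(30623); squaring, (γ^2 - 384)^2 = 4·30623, i.e. γ^4 - 768γ^2 + 147456 - 122492 = 0, i.e. γ^4 - 768γ^2 + 24964 = 0. So γ is a root of x^4 - 768x^2 + 24964. This polynomial is irreducible over Q: it has no rational root (each ±√271 ± √113 is irrational), and any factorization into two quadratics over Q would force √(30623) ∈ Q (pairing opposite roots) or √271, √113 ∈ Q (other pairings), all impossible. Hence [Q(γ):Q] = 4 = [Q(√271, √113):Q], so Q(γ) = Q(√271, √113).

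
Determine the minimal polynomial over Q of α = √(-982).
m_α(x) = x^2 + 982

α satisfies α^2 + 982 = 0, so x^2 + 982 annihilates α. Since d = -982 is squarefree and ≠ 1, it is not a perfect square in Q, so x^2 + 982 has no rational root and is therefore irreducible over Q (a degree-2 polynomial over a field is irreducible iff it has no root). Hence m_α(x) = x^2 + 982.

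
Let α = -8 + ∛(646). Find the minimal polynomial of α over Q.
m_α(x) = x^3 + 24x^2 + 192x - 134

Set β = α + 8 = ∛(646), so β^3 = 646. Then (α + 8)^3 - 646 = 0, i.e. α is a root of g(x) = (x + 8)^3 - 646 = x^3 + 24x^2 + 192x - 134. Since g(x) = h(x + 8) where h(x) = x^3 - 646, and h is irreducible over Q (because 646 is not a perfect cube, so h has no rational root, and a monic cubic with no rational root is irreducible), g is also irreducible (irreducibility is preserved under the substitution x → x + 8). Hence m_α(x) = x^3 + 24x^2 + 192x - 134.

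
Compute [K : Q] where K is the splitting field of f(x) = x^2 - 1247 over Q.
[K : Q] = 2

f(x) = x^2 - 1247 factors as (x - √1247)(x + √1247). The splitting field is K = Q(√1247). Since 1247 is squarefree and > 1, it is not a perfect square, so x^2 - 1247 is irreducible over Q and [Q(√1247) : Q] = 2. Hence [K : Q] = 2.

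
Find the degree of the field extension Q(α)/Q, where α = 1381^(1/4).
[Q(α):Q] = 4

α is a root of x^4 - 1381. By Eisenstein's criterion at the prime p = 1381 (which divides the constant term 1381 but p^2 = 1907161 does not, since 1381 is squarefree), x^4 - 1381 is irreducible over Q. Hence [Q(α):Q] = 4.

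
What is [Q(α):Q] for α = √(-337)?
[Q(α):Q] = 2

[Q(α):Q] equals the degree of the minimal polynomial of α. Here α^2 = -337 and x^2 + 337 is irreducible (d = -337 is squarefree, ≠ 1, hence not a square), so deg(m_α) = 2. Thus [Q(α):Q] = 2.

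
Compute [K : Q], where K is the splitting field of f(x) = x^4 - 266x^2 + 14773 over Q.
[K : Q] = 4

Solving the quadratic in x^2: x^2 = (266 ± √(266^2 - 4·14773))/2 = (266 ± √11664)/2 = (266 ± 108)/2, giving x^2 = 187 or x^2 = 79. So f(x) = (x^2 - 187)(x^2 - 79) and the roots of f are ±√187, ±√79. Hence the splitting field is K = Q(√187, √79). Since 187 and 79 are distinct squarefree integers > 1, their product 14773 is not a perfect square, so √79 ∉ Q(√187). By the tower law [K:Q] = [Q(√187,√79):Q(√187)] · [Q(√187):Q] = 2 · 2 = 4.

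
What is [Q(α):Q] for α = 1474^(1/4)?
[Q(α):Q] = 4

α is a root of x^4 - 1474. By Eisenstein's criterion at the prime p = 2 (which divides the constant term 1474 but p^2 = 4 does not, since 1474 is squarefree), x^4 - 1474 is irreducible over Q. Hence [Q(α):Q] = 4.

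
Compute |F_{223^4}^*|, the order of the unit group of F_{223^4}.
|F_{223^4}^*| = 2472973440

F_{223^4} has 223^4 = 2472973441 elements; its multiplicative group consists of all nonzero elements, so |F_{223^4}^*| = 2472973441 - 1 = 2472973440. (It is cyclic since any finite subgroup of the multiplicative group of a field is cyclic.)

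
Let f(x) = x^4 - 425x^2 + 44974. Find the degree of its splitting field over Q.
[K : Q] = 4

Solving the quadratic in x^2: x^2 = (425 ± √(425^2 - 4·44974))/2 = (425 ± √729)/2 = (425 ± 27)/2, giving x^2 = 226 or x^2 = 199. So f(x) = (x^2 - 226)(x^2 - 199) and the roots of f are ±√226, ±√199. Hence the splitting field is K = Q(√226, √199). Since 226 and 199 are distinct squarefree integers > 1, their product 44974 is not a perfect square, so √199 ∉ Q(√226). By the tower law [K:Q] = [Q(√226,√199):Q(√226)] · [Q(√226):Q] = 2 · 2 = 4.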